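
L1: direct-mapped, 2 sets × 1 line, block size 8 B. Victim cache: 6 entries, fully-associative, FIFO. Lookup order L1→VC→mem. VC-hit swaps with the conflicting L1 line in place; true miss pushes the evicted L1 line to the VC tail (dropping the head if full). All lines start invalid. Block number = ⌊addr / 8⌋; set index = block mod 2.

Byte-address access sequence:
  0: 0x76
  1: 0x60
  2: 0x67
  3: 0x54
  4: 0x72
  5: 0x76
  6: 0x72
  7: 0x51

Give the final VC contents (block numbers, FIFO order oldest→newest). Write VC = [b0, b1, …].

VC = [14, 12]

#0 0x76→b14/s0 MISS; vc=[]
#1 0x60→b12/s0 MISS; vc=[14]
#2 0x67→b12/s0 L1-HIT; vc=[14]
#3 0x54→b10/s0 MISS; vc=[14,12]
#4 0x72→b14/s0 VC-HIT; vc=[10,12]
#5 0x76→b14/s0 L1-HIT; vc=[10,12]
#6 0x72→b14/s0 L1-HIT; vc=[10,12]
#7 0x51→b10/s0 VC-HIT; vc=[14,12]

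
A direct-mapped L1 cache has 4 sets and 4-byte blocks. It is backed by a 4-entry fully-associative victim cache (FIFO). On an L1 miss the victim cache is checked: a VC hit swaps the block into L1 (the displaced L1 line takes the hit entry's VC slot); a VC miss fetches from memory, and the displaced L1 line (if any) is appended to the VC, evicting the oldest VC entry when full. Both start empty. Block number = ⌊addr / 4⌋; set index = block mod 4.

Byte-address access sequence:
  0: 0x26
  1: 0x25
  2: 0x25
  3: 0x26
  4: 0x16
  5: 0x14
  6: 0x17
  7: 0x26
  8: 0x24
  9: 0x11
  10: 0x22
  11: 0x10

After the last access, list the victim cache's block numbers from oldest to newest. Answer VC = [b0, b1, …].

VC = [5, 8]

0: 0x26 (blk 9, set 1) → MISS  vc=[]
1: 0x25 (blk 9, set 1) → L1-HIT  vc=[]
2: 0x25 (blk 9, set 1) → L1-HIT  vc=[]
3: 0x26 (blk 9, set 1) → L1-HIT  vc=[]
4: 0x16 (blk 5, set 1) → MISS  vc=[9]
5: 0x14 (blk 5, set 1) → L1-HIT  vc=[9]
6: 0x17 (blk 5, set 1) → L1-HIT  vc=[9]
7: 0x26 (blk 9, set 1) → VC-HIT  vc=[5]
8: 0x24 (blk 9, set 1) → L1-HIT  vc=[5]
9: 0x11 (blk 4, set 0) → MISS  vc=[5]
10: 0x22 (blk 8, set 0) → MISS  vc=[5, 4]
11: 0x10 (blk 4, set 0) → VC-HIT  vc=[5, 8]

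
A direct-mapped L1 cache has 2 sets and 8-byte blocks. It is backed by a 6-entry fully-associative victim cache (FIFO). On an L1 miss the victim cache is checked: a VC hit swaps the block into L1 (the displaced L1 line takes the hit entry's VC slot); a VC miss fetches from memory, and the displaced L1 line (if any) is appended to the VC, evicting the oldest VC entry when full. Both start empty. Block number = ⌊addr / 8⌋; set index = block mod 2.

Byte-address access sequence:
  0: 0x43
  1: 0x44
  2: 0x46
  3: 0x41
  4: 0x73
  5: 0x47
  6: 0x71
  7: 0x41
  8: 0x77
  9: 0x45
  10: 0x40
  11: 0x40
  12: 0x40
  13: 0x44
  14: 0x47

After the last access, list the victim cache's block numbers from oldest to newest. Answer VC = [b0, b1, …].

VC = [14]

#0 0x43→b8/s0 MISS; vc=[]
#1 0x44→b8/s0 L1-HIT; vc=[]
#2 0x46→b8/s0 L1-HIT; vc=[]
#3 0x41→b8/s0 L1-HIT; vc=[]
#4 0x73→b14/s0 MISS; vc=[8]
#5 0x47→b8/s0 VC-HIT; vc=[14]
#6 0x71→b14/s0 VC-HIT; vc=[8]
#7 0x41→b8/s0 VC-HIT; vc=[14]
#8 0x77→b14/s0 VC-HIT; vc=[8]
#9 0x45→b8/s0 VC-HIT; vc=[14]
#10 0x40→b8/s0 L1-HIT; vc=[14]
#11 0x40→b8/s0 L1-HIT; vc=[14]
#12 0x40→b8/s0 L1-HIT; vc=[14]
#13 0x44→b8/s0 L1-HIT; vc=[14]
#14 0x47→b8/s0 L1-HIT; vc=[14]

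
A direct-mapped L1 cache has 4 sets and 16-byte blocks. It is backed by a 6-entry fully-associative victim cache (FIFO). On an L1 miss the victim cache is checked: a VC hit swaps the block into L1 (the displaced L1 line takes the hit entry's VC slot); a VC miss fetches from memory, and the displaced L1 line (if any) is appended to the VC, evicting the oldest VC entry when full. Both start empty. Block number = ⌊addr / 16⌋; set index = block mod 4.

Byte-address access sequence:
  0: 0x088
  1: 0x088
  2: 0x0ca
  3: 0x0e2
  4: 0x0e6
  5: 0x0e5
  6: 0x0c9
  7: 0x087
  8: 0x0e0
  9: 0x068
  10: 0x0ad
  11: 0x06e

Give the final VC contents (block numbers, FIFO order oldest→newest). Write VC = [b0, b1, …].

0: 0x88 (blk 8, set 0) → MISS  vc=[]
1: 0x88 (blk 8, set 0) → L1-HIT  vc=[]
2: 0xca (blk 12, set 0) → MISS  vc=[8]
3: 0xe2 (blk 14, set 2) → MISS  vc=[8]
4: 0xe6 (blk 14, set 2) → L1-HIT  vc=[8]
5: 0xe5 (blk 14, set 2) → L1-HIT  vc=[8]
6: 0xc9 (blk 12, set 0) → L1-HIT  vc=[8]
7: 0x87 (blk 8, set 0) → VC-HIT  vc=[12]
8: 0xe0 (blk 14, set 2) → L1-HIT  vc=[12]
9: 0x68 (blk 6, set 2) → MISS  vc=[12, 14]
10: 0xad (blk 10, set 2) → MISS  vc=[12, 14, 6]
11: 0x6e (blk 6, set 2) → VC-HIT  vc=[12, 14, 10]

VC = [12, 14, 10]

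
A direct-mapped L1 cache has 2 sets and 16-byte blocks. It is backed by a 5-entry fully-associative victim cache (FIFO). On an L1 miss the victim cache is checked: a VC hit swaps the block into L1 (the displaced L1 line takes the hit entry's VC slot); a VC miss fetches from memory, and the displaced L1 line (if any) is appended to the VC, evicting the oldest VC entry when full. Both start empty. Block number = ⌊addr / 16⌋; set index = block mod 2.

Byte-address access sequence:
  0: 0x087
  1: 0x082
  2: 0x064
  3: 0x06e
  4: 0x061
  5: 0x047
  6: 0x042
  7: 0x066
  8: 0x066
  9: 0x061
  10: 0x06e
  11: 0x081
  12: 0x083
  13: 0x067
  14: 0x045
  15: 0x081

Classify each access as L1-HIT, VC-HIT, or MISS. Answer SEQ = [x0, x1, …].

  [0] addr=0x87 blk=8 s=0: MISS | VC []
  [1] addr=0x82 blk=8 s=0: L1-HIT | VC []
  [2] addr=0x64 blk=6 s=0: MISS | VC [8]
  [3] addr=0x6e blk=6 s=0: L1-HIT | VC [8]
  [4] addr=0x61 blk=6 s=0: L1-HIT | VC [8]
  [5] addr=0x47 blk=4 s=0: MISS | VC [8, 6]
  [6] addr=0x42 blk=4 s=0: L1-HIT | VC [8, 6]
  [7] addr=0x66 blk=6 s=0: VC-HIT | VC [8, 4]
  [8] addr=0x66 blk=6 s=0: L1-HIT | VC [8, 4]
  [9] addr=0x61 blk=6 s=0: L1-HIT | VC [8, 4]
  [10] addr=0x6e blk=6 s=0: L1-HIT | VC [8, 4]
  [11] addr=0x81 blk=8 s=0: VC-HIT | VC [6, 4]
  [12] addr=0x83 blk=8 s=0: L1-HIT | VC [6, 4]
  [13] addr=0x67 blk=6 s=0: VC-HIT | VC [8, 4]
  [14] addr=0x45 blk=4 s=0: VC-HIT | VC [8, 6]
  [15] addr=0x81 blk=8 s=0: VC-HIT | VC [4, 6]

SEQ = [MISS, L1-HIT, MISS, L1-HIT, L1-HIT, MISS, L1-HIT, VC-HIT, L1-HIT, L1-HIT, L1-HIT, VC-HIT, L1-HIT, VC-HIT, VC-HIT, VC-HIT]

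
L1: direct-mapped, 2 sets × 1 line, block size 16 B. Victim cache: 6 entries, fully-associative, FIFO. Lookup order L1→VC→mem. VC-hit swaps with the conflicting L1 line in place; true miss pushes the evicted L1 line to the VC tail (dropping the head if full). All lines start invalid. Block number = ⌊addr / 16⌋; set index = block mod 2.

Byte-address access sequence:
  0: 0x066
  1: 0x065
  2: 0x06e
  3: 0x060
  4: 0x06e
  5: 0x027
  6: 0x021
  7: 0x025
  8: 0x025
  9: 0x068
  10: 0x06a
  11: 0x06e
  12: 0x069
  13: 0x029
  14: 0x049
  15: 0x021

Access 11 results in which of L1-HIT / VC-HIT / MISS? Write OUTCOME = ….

OUTCOME = L1-HIT

  [0] addr=0x66 blk=6 s=0: MISS | VC []
  [1] addr=0x65 blk=6 s=0: L1-HIT | VC []
  [2] addr=0x6e blk=6 s=0: L1-HIT | VC []
  [3] addr=0x60 blk=6 s=0: L1-HIT | VC []
  [4] addr=0x6e blk=6 s=0: L1-HIT | VC []
  [5] addr=0x27 blk=2 s=0: MISS | VC [6]
  [6] addr=0x21 blk=2 s=0: L1-HIT | VC [6]
  [7] addr=0x25 blk=2 s=0: L1-HIT | VC [6]
  [8] addr=0x25 blk=2 s=0: L1-HIT | VC [6]
  [9] addr=0x68 blk=6 s=0: VC-HIT | VC [2]
  [10] addr=0x6a blk=6 s=0: L1-HIT | VC [2]
  [11] addr=0x6e blk=6 s=0: L1-HIT | VC [2]
  [12] addr=0x69 blk=6 s=0: L1-HIT | VC [2]
  [13] addr=0x29 blk=2 s=0: VC-HIT | VC [6]
  [14] addr=0x49 blk=4 s=0: MISS | VC [6, 2]
  [15] addr=0x21 blk=2 s=0: VC-HIT | VC [6, 4]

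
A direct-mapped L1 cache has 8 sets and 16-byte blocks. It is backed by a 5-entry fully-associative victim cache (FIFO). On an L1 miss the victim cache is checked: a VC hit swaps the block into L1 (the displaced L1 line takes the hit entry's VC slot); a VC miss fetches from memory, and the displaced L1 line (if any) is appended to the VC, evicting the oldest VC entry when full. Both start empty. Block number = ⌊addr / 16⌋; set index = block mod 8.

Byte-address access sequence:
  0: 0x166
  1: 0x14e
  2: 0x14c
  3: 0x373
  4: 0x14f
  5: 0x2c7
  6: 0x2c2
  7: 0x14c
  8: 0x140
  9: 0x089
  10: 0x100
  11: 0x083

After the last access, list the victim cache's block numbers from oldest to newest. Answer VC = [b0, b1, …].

0: 0x166 (blk 22, set 6) → MISS  vc=[]
1: 0x14e (blk 20, set 4) → MISS  vc=[]
2: 0x14c (blk 20, set 4) → L1-HIT  vc=[]
3: 0x373 (blk 55, set 7) → MISS  vc=[]
4: 0x14f (blk 20, set 4) → L1-HIT  vc=[]
5: 0x2c7 (blk 44, set 4) → MISS  vc=[20]
6: 0x2c2 (blk 44, set 4) → L1-HIT  vc=[20]
7: 0x14c (blk 20, set 4) → VC-HIT  vc=[44]
8: 0x140 (blk 20, set 4) → L1-HIT  vc=[44]
9: 0x89 (blk 8, set 0) → MISS  vc=[44]
10: 0x100 (blk 16, set 0) → MISS  vc=[44, 8]
11: 0x83 (blk 8, set 0) → VC-HIT  vc=[44, 16]

VC = [44, 16]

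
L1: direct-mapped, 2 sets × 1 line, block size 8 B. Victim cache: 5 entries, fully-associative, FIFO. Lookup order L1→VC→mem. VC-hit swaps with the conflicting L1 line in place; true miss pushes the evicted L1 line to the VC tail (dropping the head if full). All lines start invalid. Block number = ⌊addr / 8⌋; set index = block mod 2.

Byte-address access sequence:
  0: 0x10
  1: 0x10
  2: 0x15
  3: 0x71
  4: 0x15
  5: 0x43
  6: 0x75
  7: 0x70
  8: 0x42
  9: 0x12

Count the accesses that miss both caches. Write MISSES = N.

#0 0x10→b2/s0 MISS; vc=[]
#1 0x10→b2/s0 L1-HIT; vc=[]
#2 0x15→b2/s0 L1-HIT; vc=[]
#3 0x71→b14/s0 MISS; vc=[2]
#4 0x15→b2/s0 VC-HIT; vc=[14]
#5 0x43→b8/s0 MISS; vc=[14,2]
#6 0x75→b14/s0 VC-HIT; vc=[8,2]
#7 0x70→b14/s0 L1-HIT; vc=[8,2]
#8 0x42→b8/s0 VC-HIT; vc=[14,2]
#9 0x12→b2/s0 VC-HIT; vc=[14,8]

MISSES = 3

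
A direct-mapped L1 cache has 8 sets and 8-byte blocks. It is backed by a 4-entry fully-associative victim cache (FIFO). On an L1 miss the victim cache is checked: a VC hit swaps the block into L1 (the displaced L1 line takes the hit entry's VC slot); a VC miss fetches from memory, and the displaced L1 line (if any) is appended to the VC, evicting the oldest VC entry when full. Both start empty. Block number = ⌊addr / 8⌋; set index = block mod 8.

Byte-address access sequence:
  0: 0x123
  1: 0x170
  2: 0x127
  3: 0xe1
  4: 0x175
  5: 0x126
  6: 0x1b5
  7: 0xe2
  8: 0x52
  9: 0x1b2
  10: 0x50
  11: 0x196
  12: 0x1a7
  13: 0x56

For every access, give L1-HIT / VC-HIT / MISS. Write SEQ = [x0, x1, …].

SEQ = [MISS, MISS, L1-HIT, MISS, L1-HIT, VC-HIT, MISS, VC-HIT, MISS, L1-HIT, L1-HIT, MISS, MISS, VC-HIT]

0: 0x123 (blk 36, set 4) → MISS  vc=[]
1: 0x170 (blk 46, set 6) → MISS  vc=[]
2: 0x127 (blk 36, set 4) → L1-HIT  vc=[]
3: 0xe1 (blk 28, set 4) → MISS  vc=[36]
4: 0x175 (blk 46, set 6) → L1-HIT  vc=[36]
5: 0x126 (blk 36, set 4) → VC-HIT  vc=[28]
6: 0x1b5 (blk 54, set 6) → MISS  vc=[28, 46]
7: 0xe2 (blk 28, set 4) → VC-HIT  vc=[36, 46]
8: 0x52 (blk 10, set 2) → MISS  vc=[36, 46]
9: 0x1b2 (blk 54, set 6) → L1-HIT  vc=[36, 46]
10: 0x50 (blk 10, set 2) → L1-HIT  vc=[36, 46]
11: 0x196 (blk 50, set 2) → MISS  vc=[36, 46, 10]
12: 0x1a7 (blk 52, set 4) → MISS  vc=[36, 46, 10, 28]
13: 0x56 (blk 10, set 2) → VC-HIT  vc=[36, 46, 50, 28]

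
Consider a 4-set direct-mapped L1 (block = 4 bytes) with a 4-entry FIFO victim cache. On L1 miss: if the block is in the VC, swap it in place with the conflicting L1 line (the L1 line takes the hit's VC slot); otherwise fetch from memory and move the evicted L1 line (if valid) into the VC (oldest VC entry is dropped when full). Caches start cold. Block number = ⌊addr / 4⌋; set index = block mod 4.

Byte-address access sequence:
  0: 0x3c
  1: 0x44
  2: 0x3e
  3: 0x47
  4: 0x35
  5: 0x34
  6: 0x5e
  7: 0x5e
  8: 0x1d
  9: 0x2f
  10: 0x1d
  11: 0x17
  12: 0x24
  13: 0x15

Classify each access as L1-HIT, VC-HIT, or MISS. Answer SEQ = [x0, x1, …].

#0 0x3c→b15/s3 MISS; vc=[]
#1 0x44→b17/s1 MISS; vc=[]
#2 0x3e→b15/s3 L1-HIT; vc=[]
#3 0x47→b17/s1 L1-HIT; vc=[]
#4 0x35→b13/s1 MISS; vc=[17]
#5 0x34→b13/s1 L1-HIT; vc=[17]
#6 0x5e→b23/s3 MISS; vc=[17,15]
#7 0x5e→b23/s3 L1-HIT; vc=[17,15]
#8 0x1d→b7/s3 MISS; vc=[17,15,23]
#9 0x2f→b11/s3 MISS; vc=[17,15,23,7]
#10 0x1d→b7/s3 VC-HIT; vc=[17,15,23,11]
#11 0x17→b5/s1 MISS; vc=[15,23,11,13]
#12 0x24→b9/s1 MISS; vc=[23,11,13,5]
#13 0x15→b5/s1 VC-HIT; vc=[23,11,13,9]

SEQ = [MISS, MISS, L1-HIT, L1-HIT, MISS, L1-HIT, MISS, L1-HIT, MISS, MISS, VC-HIT, MISS, MISS, VC-HIT]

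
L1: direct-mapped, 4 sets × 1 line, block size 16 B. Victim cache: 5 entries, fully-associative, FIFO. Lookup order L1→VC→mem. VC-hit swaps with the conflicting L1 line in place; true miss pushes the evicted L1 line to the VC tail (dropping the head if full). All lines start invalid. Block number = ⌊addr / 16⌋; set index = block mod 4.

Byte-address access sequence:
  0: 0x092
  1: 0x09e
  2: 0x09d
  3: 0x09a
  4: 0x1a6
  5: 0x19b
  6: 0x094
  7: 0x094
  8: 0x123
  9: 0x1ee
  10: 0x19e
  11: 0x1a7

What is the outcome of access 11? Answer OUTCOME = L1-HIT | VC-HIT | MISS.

OUTCOME = VC-HIT

  [0] addr=0x92 blk=9 s=1: MISS | VC []
  [1] addr=0x9e blk=9 s=1: L1-HIT | VC []
  [2] addr=0x9d blk=9 s=1: L1-HIT | VC []
  [3] addr=0x9a blk=9 s=1: L1-HIT | VC []
  [4] addr=0x1a6 blk=26 s=2: MISS | VC []
  [5] addr=0x19b blk=25 s=1: MISS | VC [9]
  [6] addr=0x94 blk=9 s=1: VC-HIT | VC [25]
  [7] addr=0x94 blk=9 s=1: L1-HIT | VC [25]
  [8] addr=0x123 blk=18 s=2: MISS | VC [25, 26]
  [9] addr=0x1ee blk=30 s=2: MISS | VC [25, 26, 18]
  [10] addr=0x19e blk=25 s=1: VC-HIT | VC [9, 26, 18]
  [11] addr=0x1a7 blk=26 s=2: VC-HIT | VC [9, 30, 18]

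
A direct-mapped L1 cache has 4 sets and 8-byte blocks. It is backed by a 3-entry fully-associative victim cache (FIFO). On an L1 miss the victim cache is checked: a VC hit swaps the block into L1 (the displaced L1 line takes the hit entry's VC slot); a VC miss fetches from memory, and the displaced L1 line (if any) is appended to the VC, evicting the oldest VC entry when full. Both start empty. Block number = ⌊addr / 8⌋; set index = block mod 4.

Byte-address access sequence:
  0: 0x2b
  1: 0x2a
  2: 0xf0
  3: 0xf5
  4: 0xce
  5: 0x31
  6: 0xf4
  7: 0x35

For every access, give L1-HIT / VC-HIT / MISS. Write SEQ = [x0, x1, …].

0: 0x2b (blk 5, set 1) → MISS  vc=[]
1: 0x2a (blk 5, set 1) → L1-HIT  vc=[]
2: 0xf0 (blk 30, set 2) → MISS  vc=[]
3: 0xf5 (blk 30, set 2) → L1-HIT  vc=[]
4: 0xce (blk 25, set 1) → MISS  vc=[5]
5: 0x31 (blk 6, set 2) → MISS  vc=[5, 30]
6: 0xf4 (blk 30, set 2) → VC-HIT  vc=[5, 6]
7: 0x35 (blk 6, set 2) → VC-HIT  vc=[5, 30]

SEQ = [MISS, L1-HIT, MISS, L1-HIT, MISS, MISS, VC-HIT, VC-HIT]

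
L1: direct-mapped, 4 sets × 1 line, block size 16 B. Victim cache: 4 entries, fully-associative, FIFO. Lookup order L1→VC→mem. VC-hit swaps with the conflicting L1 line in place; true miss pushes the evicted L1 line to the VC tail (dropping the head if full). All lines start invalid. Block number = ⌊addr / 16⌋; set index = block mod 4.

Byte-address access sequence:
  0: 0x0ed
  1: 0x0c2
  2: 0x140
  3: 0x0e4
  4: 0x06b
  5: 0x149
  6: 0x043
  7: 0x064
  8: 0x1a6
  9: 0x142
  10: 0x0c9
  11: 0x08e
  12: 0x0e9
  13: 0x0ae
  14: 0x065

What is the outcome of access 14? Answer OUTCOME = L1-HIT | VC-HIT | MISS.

#0 0xed→b14/s2 MISS; vc=[]
#1 0xc2→b12/s0 MISS; vc=[]
#2 0x140→b20/s0 MISS; vc=[12]
#3 0xe4→b14/s2 L1-HIT; vc=[12]
#4 0x6b→b6/s2 MISS; vc=[12,14]
#5 0x149→b20/s0 L1-HIT; vc=[12,14]
#6 0x43→b4/s0 MISS; vc=[12,14,20]
#7 0x64→b6/s2 L1-HIT; vc=[12,14,20]
#8 0x1a6→b26/s2 MISS; vc=[12,14,20,6]
#9 0x142→b20/s0 VC-HIT; vc=[12,14,4,6]
#10 0xc9→b12/s0 VC-HIT; vc=[20,14,4,6]
#11 0x8e→b8/s0 MISS; vc=[14,4,6,12]
#12 0xe9→b14/s2 VC-HIT; vc=[26,4,6,12]
#13 0xae→b10/s2 MISS; vc=[4,6,12,14]
#14 0x65→b6/s2 VC-HIT; vc=[4,10,12,14]

OUTCOME = VC-HIT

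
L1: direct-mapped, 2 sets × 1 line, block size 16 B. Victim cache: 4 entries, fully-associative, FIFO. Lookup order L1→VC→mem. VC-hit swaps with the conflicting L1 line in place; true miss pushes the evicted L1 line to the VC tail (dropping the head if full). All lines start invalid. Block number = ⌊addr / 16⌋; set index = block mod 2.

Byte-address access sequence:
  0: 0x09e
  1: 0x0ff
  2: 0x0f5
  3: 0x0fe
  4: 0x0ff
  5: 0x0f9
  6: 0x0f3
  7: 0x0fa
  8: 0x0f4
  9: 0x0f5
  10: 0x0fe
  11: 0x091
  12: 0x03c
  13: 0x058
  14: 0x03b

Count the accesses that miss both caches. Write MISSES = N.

MISSES = 4

#0 0x9e→b9/s1 MISS; vc=[]
#1 0xff→b15/s1 MISS; vc=[9]
#2 0xf5→b15/s1 L1-HIT; vc=[9]
#3 0xfe→b15/s1 L1-HIT; vc=[9]
#4 0xff→b15/s1 L1-HIT; vc=[9]
#5 0xf9→b15/s1 L1-HIT; vc=[9]
#6 0xf3→b15/s1 L1-HIT; vc=[9]
#7 0xfa→b15/s1 L1-HIT; vc=[9]
#8 0xf4→b15/s1 L1-HIT; vc=[9]
#9 0xf5→b15/s1 L1-HIT; vc=[9]
#10 0xfe→b15/s1 L1-HIT; vc=[9]
#11 0x91→b9/s1 VC-HIT; vc=[15]
#12 0x3c→b3/s1 MISS; vc=[15,9]
#13 0x58→b5/s1 MISS; vc=[15,9,3]
#14 0x3b→b3/s1 VC-HIT; vc=[15,9,5]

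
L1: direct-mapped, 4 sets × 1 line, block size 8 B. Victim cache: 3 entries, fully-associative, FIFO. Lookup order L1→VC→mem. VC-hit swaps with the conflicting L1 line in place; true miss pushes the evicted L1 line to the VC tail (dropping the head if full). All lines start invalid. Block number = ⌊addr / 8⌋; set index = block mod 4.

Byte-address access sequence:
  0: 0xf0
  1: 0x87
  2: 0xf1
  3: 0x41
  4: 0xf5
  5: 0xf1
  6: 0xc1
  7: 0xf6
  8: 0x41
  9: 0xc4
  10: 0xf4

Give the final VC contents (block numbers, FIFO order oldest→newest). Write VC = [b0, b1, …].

VC = [16, 8]

0: 0xf0 (blk 30, set 2) → MISS  vc=[]
1: 0x87 (blk 16, set 0) → MISS  vc=[]
2: 0xf1 (blk 30, set 2) → L1-HIT  vc=[]
3: 0x41 (blk 8, set 0) → MISS  vc=[16]
4: 0xf5 (blk 30, set 2) → L1-HIT  vc=[16]
5: 0xf1 (blk 30, set 2) → L1-HIT  vc=[16]
6: 0xc1 (blk 24, set 0) → MISS  vc=[16, 8]
7: 0xf6 (blk 30, set 2) → L1-HIT  vc=[16, 8]
8: 0x41 (blk 8, set 0) → VC-HIT  vc=[16, 24]
9: 0xc4 (blk 24, set 0) → VC-HIT  vc=[16, 8]
10: 0xf4 (blk 30, set 2) → L1-HIT  vc=[16, 8]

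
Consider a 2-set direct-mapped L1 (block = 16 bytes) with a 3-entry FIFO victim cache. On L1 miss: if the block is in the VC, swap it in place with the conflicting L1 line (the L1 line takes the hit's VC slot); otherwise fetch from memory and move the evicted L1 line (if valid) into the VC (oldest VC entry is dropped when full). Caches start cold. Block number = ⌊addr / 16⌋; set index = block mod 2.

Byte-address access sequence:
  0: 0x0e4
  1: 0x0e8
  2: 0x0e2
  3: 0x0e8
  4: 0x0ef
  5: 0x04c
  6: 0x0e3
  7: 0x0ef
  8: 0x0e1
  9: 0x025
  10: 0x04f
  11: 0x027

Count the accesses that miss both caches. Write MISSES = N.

0: 0xe4 (blk 14, set 0) → MISS  vc=[]
1: 0xe8 (blk 14, set 0) → L1-HIT  vc=[]
2: 0xe2 (blk 14, set 0) → L1-HIT  vc=[]
3: 0xe8 (blk 14, set 0) → L1-HIT  vc=[]
4: 0xef (blk 14, set 0) → L1-HIT  vc=[]
5: 0x4c (blk 4, set 0) → MISS  vc=[14]
6: 0xe3 (blk 14, set 0) → VC-HIT  vc=[4]
7: 0xef (blk 14, set 0) → L1-HIT  vc=[4]
8: 0xe1 (blk 14, set 0) → L1-HIT  vc=[4]
9: 0x25 (blk 2, set 0) → MISS  vc=[4, 14]
10: 0x4f (blk 4, set 0) → VC-HIT  vc=[2, 14]
11: 0x27 (blk 2, set 0) → VC-HIT  vc=[4, 14]

MISSES = 3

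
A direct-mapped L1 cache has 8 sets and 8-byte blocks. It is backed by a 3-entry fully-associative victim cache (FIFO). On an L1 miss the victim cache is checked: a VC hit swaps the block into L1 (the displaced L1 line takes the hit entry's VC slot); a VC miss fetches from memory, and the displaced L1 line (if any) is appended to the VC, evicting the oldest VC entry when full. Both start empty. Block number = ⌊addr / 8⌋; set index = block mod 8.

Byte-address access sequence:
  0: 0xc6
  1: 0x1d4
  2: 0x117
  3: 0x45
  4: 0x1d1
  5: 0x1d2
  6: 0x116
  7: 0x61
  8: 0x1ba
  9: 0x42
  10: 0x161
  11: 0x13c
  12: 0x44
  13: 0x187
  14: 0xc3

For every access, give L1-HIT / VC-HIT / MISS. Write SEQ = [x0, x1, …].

SEQ = [MISS, MISS, MISS, MISS, VC-HIT, L1-HIT, VC-HIT, MISS, MISS, L1-HIT, MISS, MISS, L1-HIT, MISS, MISS]

0: 0xc6 (blk 24, set 0) → MISS  vc=[]
1: 0x1d4 (blk 58, set 2) → MISS  vc=[]
2: 0x117 (blk 34, set 2) → MISS  vc=[58]
3: 0x45 (blk 8, set 0) → MISS  vc=[58, 24]
4: 0x1d1 (blk 58, set 2) → VC-HIT  vc=[34, 24]
5: 0x1d2 (blk 58, set 2) → L1-HIT  vc=[34, 24]
6: 0x116 (blk 34, set 2) → VC-HIT  vc=[58, 24]
7: 0x61 (blk 12, set 4) → MISS  vc=[58, 24]
8: 0x1ba (blk 55, set 7) → MISS  vc=[58, 24]
9: 0x42 (blk 8, set 0) → L1-HIT  vc=[58, 24]
10: 0x161 (blk 44, set 4) → MISS  vc=[58, 24, 12]
11: 0x13c (blk 39, set 7) → MISS  vc=[24, 12, 55]
12: 0x44 (blk 8, set 0) → L1-HIT  vc=[24, 12, 55]
13: 0x187 (blk 48, set 0) → MISS  vc=[12, 55, 8]
14: 0xc3 (blk 24, set 0) → MISS  vc=[55, 8, 48]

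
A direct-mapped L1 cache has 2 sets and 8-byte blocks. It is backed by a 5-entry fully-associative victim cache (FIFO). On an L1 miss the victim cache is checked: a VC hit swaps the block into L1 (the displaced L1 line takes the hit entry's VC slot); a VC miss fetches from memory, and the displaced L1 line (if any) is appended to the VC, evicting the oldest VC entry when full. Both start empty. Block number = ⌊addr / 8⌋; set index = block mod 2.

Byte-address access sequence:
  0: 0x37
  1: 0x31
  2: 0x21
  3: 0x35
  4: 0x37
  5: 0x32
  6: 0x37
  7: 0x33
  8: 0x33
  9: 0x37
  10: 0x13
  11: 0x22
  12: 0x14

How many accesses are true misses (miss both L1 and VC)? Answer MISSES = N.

MISSES = 3

0: 0x37 (blk 6, set 0) → MISS  vc=[]
1: 0x31 (blk 6, set 0) → L1-HIT  vc=[]
2: 0x21 (blk 4, set 0) → MISS  vc=[6]
3: 0x35 (blk 6, set 0) → VC-HIT  vc=[4]
4: 0x37 (blk 6, set 0) → L1-HIT  vc=[4]
5: 0x32 (blk 6, set 0) → L1-HIT  vc=[4]
6: 0x37 (blk 6, set 0) → L1-HIT  vc=[4]
7: 0x33 (blk 6, set 0) → L1-HIT  vc=[4]
8: 0x33 (blk 6, set 0) → L1-HIT  vc=[4]
9: 0x37 (blk 6, set 0) → L1-HIT  vc=[4]
10: 0x13 (blk 2, set 0) → MISS  vc=[4, 6]
11: 0x22 (blk 4, set 0) → VC-HIT  vc=[2, 6]
12: 0x14 (blk 2, set 0) → VC-HIT  vc=[4, 6]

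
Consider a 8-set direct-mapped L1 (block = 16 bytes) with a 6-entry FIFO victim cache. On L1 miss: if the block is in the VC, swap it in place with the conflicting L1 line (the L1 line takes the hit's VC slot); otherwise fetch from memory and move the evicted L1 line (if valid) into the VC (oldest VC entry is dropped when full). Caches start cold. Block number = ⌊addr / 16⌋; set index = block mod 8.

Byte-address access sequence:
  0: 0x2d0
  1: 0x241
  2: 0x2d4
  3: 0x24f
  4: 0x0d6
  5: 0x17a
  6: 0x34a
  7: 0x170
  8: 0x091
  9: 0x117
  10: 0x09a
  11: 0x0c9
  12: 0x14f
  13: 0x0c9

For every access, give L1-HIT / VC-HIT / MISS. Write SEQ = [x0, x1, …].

0: 0x2d0 (blk 45, set 5) → MISS  vc=[]
1: 0x241 (blk 36, set 4) → MISS  vc=[]
2: 0x2d4 (blk 45, set 5) → L1-HIT  vc=[]
3: 0x24f (blk 36, set 4) → L1-HIT  vc=[]
4: 0xd6 (blk 13, set 5) → MISS  vc=[45]
5: 0x17a (blk 23, set 7) → MISS  vc=[45]
6: 0x34a (blk 52, set 4) → MISS  vc=[45, 36]
7: 0x170 (blk 23, set 7) → L1-HIT  vc=[45, 36]
8: 0x91 (blk 9, set 1) → MISS  vc=[45, 36]
9: 0x117 (blk 17, set 1) → MISS  vc=[45, 36, 9]
10: 0x9a (blk 9, set 1) → VC-HIT  vc=[45, 36, 17]
11: 0xc9 (blk 12, set 4) → MISS  vc=[45, 36, 17, 52]
12: 0x14f (blk 20, set 4) → MISS  vc=[45, 36, 17, 52, 12]
13: 0xc9 (blk 12, set 4) → VC-HIT  vc=[45, 36, 17, 52, 20]

SEQ = [MISS, MISS, L1-HIT, L1-HIT, MISS, MISS, MISS, L1-HIT, MISS, MISS, VC-HIT, MISS, MISS, VC-HIT]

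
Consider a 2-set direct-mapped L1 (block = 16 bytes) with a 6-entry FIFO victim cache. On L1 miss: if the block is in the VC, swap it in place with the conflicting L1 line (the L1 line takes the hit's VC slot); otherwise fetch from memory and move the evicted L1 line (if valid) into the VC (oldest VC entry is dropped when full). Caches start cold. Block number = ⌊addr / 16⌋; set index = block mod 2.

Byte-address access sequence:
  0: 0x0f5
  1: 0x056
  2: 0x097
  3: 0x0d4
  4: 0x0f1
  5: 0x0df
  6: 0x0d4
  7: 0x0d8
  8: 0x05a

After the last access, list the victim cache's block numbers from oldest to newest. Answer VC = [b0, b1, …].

VC = [15, 13, 9]

  [0] addr=0xf5 blk=15 s=1: MISS | VC []
  [1] addr=0x56 blk=5 s=1: MISS | VC [15]
  [2] addr=0x97 blk=9 s=1: MISS | VC [15, 5]
  [3] addr=0xd4 blk=13 s=1: MISS | VC [15, 5, 9]
  [4] addr=0xf1 blk=15 s=1: VC-HIT | VC [13, 5, 9]
  [5] addr=0xdf blk=13 s=1: VC-HIT | VC [15, 5, 9]
  [6] addr=0xd4 blk=13 s=1: L1-HIT | VC [15, 5, 9]
  [7] addr=0xd8 blk=13 s=1: L1-HIT | VC [15, 5, 9]
  [8] addr=0x5a blk=5 s=1: VC-HIT | VC [15, 13, 9]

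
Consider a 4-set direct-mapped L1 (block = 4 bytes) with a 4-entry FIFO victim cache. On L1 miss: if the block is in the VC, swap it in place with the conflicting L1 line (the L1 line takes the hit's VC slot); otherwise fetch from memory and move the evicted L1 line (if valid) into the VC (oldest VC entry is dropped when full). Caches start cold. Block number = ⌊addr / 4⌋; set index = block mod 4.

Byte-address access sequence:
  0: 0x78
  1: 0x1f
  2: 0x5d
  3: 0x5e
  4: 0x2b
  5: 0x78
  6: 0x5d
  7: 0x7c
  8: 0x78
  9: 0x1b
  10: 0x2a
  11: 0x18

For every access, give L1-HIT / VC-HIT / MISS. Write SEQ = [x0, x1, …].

0: 0x78 (blk 30, set 2) → MISS  vc=[]
1: 0x1f (blk 7, set 3) → MISS  vc=[]
2: 0x5d (blk 23, set 3) → MISS  vc=[7]
3: 0x5e (blk 23, set 3) → L1-HIT  vc=[7]
4: 0x2b (blk 10, set 2) → MISS  vc=[7, 30]
5: 0x78 (blk 30, set 2) → VC-HIT  vc=[7, 10]
6: 0x5d (blk 23, set 3) → L1-HIT  vc=[7, 10]
7: 0x7c (blk 31, set 3) → MISS  vc=[7, 10, 23]
8: 0x78 (blk 30, set 2) → L1-HIT  vc=[7, 10, 23]
9: 0x1b (blk 6, set 2) → MISS  vc=[7, 10, 23, 30]
10: 0x2a (blk 10, set 2) → VC-HIT  vc=[7, 6, 23, 30]
11: 0x18 (blk 6, set 2) → VC-HIT  vc=[7, 10, 23, 30]

SEQ = [MISS, MISS, MISS, L1-HIT, MISS, VC-HIT, L1-HIT, MISS, L1-HIT, MISS, VC-HIT, VC-HIT]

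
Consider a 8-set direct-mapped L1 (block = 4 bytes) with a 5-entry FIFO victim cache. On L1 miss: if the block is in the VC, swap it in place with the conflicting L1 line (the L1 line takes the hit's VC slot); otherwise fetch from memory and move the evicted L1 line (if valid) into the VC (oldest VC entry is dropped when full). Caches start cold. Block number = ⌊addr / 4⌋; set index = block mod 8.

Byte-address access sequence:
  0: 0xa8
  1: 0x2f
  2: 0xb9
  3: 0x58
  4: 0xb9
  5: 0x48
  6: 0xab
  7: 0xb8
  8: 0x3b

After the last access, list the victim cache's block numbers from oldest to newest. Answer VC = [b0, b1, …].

  [0] addr=0xa8 blk=42 s=2: MISS | VC []
  [1] addr=0x2f blk=11 s=3: MISS | VC []
  [2] addr=0xb9 blk=46 s=6: MISS | VC []
  [3] addr=0x58 blk=22 s=6: MISS | VC [46]
  [4] addr=0xb9 blk=46 s=6: VC-HIT | VC [22]
  [5] addr=0x48 blk=18 s=2: MISS | VC [22, 42]
  [6] addr=0xab blk=42 s=2: VC-HIT | VC [22, 18]
  [7] addr=0xb8 blk=46 s=6: L1-HIT | VC [22, 18]
  [8] addr=0x3b blk=14 s=6: MISS | VC [22, 18, 46]

VC = [22, 18, 46]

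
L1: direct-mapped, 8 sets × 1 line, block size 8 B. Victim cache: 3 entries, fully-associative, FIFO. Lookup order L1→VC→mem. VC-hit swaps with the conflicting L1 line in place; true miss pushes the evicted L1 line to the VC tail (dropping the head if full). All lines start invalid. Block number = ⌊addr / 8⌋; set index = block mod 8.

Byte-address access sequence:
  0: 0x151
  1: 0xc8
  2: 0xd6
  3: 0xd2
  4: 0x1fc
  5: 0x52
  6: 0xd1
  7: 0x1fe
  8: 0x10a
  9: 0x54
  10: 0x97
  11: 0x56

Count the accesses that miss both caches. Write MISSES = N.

  [0] addr=0x151 blk=42 s=2: MISS | VC []
  [1] addr=0xc8 blk=25 s=1: MISS | VC []
  [2] addr=0xd6 blk=26 s=2: MISS | VC [42]
  [3] addr=0xd2 blk=26 s=2: L1-HIT | VC [42]
  [4] addr=0x1fc blk=63 s=7: MISS | VC [42]
  [5] addr=0x52 blk=10 s=2: MISS | VC [42, 26]
  [6] addr=0xd1 blk=26 s=2: VC-HIT | VC [42, 10]
  [7] addr=0x1fe blk=63 s=7: L1-HIT | VC [42, 10]
  [8] addr=0x10a blk=33 s=1: MISS | VC [42, 10, 25]
  [9] addr=0x54 blk=10 s=2: VC-HIT | VC [42, 26, 25]
  [10] addr=0x97 blk=18 s=2: MISS | VC [26, 25, 10]
  [11] addr=0x56 blk=10 s=2: VC-HIT | VC [26, 25, 18]

MISSES = 7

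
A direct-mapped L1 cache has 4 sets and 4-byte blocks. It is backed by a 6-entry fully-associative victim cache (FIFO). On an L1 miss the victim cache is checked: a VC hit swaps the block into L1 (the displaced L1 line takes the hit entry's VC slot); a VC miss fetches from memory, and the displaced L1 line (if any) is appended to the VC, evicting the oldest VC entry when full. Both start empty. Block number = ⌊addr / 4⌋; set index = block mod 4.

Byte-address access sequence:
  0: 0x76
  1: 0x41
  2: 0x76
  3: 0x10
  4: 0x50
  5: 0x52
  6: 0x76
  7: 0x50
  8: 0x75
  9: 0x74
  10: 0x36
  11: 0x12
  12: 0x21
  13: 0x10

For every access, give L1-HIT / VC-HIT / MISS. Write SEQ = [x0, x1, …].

SEQ = [MISS, MISS, L1-HIT, MISS, MISS, L1-HIT, L1-HIT, L1-HIT, L1-HIT, L1-HIT, MISS, VC-HIT, MISS, VC-HIT]

#0 0x76→b29/s1 MISS; vc=[]
#1 0x41→b16/s0 MISS; vc=[]
#2 0x76→b29/s1 L1-HIT; vc=[]
#3 0x10→b4/s0 MISS; vc=[16]
#4 0x50→b20/s0 MISS; vc=[16,4]
#5 0x52→b20/s0 L1-HIT; vc=[16,4]
#6 0x76→b29/s1 L1-HIT; vc=[16,4]
#7 0x50→b20/s0 L1-HIT; vc=[16,4]
#8 0x75→b29/s1 L1-HIT; vc=[16,4]
#9 0x74→b29/s1 L1-HIT; vc=[16,4]
#10 0x36→b13/s1 MISS; vc=[16,4,29]
#11 0x12→b4/s0 VC-HIT; vc=[16,20,29]
#12 0x21→b8/s0 MISS; vc=[16,20,29,4]
#13 0x10→b4/s0 VC-HIT; vc=[16,20,29,8]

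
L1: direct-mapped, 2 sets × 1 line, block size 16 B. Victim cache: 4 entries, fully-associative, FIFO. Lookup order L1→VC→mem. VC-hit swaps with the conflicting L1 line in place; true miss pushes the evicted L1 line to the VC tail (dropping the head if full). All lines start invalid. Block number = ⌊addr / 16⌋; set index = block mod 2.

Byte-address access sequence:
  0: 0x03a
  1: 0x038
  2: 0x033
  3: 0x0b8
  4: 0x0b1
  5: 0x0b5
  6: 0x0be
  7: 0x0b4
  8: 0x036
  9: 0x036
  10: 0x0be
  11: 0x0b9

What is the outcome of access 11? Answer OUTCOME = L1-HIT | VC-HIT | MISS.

OUTCOME = L1-HIT

#0 0x3a→b3/s1 MISS; vc=[]
#1 0x38→b3/s1 L1-HIT; vc=[]
#2 0x33→b3/s1 L1-HIT; vc=[]
#3 0xb8→b11/s1 MISS; vc=[3]
#4 0xb1→b11/s1 L1-HIT; vc=[3]
#5 0xb5→b11/s1 L1-HIT; vc=[3]
#6 0xbe→b11/s1 L1-HIT; vc=[3]
#7 0xb4→b11/s1 L1-HIT; vc=[3]
#8 0x36→b3/s1 VC-HIT; vc=[11]
#9 0x36→b3/s1 L1-HIT; vc=[11]
#10 0xbe→b11/s1 VC-HIT; vc=[3]
#11 0xb9→b11/s1 L1-HIT; vc=[3]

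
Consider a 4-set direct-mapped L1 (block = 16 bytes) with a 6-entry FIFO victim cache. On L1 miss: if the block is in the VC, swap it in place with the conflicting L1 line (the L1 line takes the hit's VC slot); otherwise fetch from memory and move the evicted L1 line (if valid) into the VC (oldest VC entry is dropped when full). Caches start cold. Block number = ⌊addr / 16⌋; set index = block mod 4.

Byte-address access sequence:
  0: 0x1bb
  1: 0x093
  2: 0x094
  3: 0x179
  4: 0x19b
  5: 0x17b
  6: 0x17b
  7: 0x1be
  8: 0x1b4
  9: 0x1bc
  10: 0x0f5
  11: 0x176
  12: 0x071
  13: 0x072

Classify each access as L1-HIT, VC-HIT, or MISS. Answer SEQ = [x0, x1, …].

  [0] addr=0x1bb blk=27 s=3: MISS | VC []
  [1] addr=0x93 blk=9 s=1: MISS | VC []
  [2] addr=0x94 blk=9 s=1: L1-HIT | VC []
  [3] addr=0x179 blk=23 s=3: MISS | VC [27]
  [4] addr=0x19b blk=25 s=1: MISS | VC [27, 9]
  [5] addr=0x17b blk=23 s=3: L1-HIT | VC [27, 9]
  [6] addr=0x17b blk=23 s=3: L1-HIT | VC [27, 9]
  [7] addr=0x1be blk=27 s=3: VC-HIT | VC [23, 9]
  [8] addr=0x1b4 blk=27 s=3: L1-HIT | VC [23, 9]
  [9] addr=0x1bc blk=27 s=3: L1-HIT | VC [23, 9]
  [10] addr=0xf5 blk=15 s=3: MISS | VC [23, 9, 27]
  [11] addr=0x176 blk=23 s=3: VC-HIT | VC [15, 9, 27]
  [12] addr=0x71 blk=7 s=3: MISS | VC [15, 9, 27, 23]
  [13] addr=0x72 blk=7 s=3: L1-HIT | VC [15, 9, 27, 23]

SEQ = [MISS, MISS, L1-HIT, MISS, MISS, L1-HIT, L1-HIT, VC-HIT, L1-HIT, L1-HIT, MISS, VC-HIT, MISS, L1-HIT]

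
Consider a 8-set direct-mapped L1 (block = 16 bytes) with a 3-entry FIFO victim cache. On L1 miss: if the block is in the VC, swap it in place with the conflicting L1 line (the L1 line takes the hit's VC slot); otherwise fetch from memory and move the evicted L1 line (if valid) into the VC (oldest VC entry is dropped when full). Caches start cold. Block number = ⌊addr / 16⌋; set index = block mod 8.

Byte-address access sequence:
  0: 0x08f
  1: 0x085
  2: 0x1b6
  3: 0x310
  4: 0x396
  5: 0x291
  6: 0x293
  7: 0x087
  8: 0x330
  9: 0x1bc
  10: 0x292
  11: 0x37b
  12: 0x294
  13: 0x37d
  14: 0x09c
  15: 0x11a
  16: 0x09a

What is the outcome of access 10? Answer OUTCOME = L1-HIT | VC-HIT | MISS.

#0 0x8f→b8/s0 MISS; vc=[]
#1 0x85→b8/s0 L1-HIT; vc=[]
#2 0x1b6→b27/s3 MISS; vc=[]
#3 0x310→b49/s1 MISS; vc=[]
#4 0x396→b57/s1 MISS; vc=[49]
#5 0x291→b41/s1 MISS; vc=[49,57]
#6 0x293→b41/s1 L1-HIT; vc=[49,57]
#7 0x87→b8/s0 L1-HIT; vc=[49,57]
#8 0x330→b51/s3 MISS; vc=[49,57,27]
#9 0x1bc→b27/s3 VC-HIT; vc=[49,57,51]
#10 0x292→b41/s1 L1-HIT; vc=[49,57,51]
#11 0x37b→b55/s7 MISS; vc=[49,57,51]
#12 0x294→b41/s1 L1-HIT; vc=[49,57,51]
#13 0x37d→b55/s7 L1-HIT; vc=[49,57,51]
#14 0x9c→b9/s1 MISS; vc=[57,51,41]
#15 0x11a→b17/s1 MISS; vc=[51,41,9]
#16 0x9a→b9/s1 VC-HIT; vc=[51,41,17]

OUTCOME = L1-HIT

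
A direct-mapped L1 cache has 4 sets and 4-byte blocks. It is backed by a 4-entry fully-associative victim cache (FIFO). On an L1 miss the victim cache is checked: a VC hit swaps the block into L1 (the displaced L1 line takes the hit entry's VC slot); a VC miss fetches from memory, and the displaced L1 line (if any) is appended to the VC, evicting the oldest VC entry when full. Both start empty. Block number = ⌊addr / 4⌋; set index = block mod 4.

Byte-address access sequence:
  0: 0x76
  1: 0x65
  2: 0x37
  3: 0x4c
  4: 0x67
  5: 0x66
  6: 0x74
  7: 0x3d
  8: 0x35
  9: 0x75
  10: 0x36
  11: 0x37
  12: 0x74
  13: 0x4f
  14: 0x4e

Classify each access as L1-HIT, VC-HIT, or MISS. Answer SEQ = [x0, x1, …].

#0 0x76→b29/s1 MISS; vc=[]
#1 0x65→b25/s1 MISS; vc=[29]
#2 0x37→b13/s1 MISS; vc=[29,25]
#3 0x4c→b19/s3 MISS; vc=[29,25]
#4 0x67→b25/s1 VC-HIT; vc=[29,13]
#5 0x66→b25/s1 L1-HIT; vc=[29,13]
#6 0x74→b29/s1 VC-HIT; vc=[25,13]
#7 0x3d→b15/s3 MISS; vc=[25,13,19]
#8 0x35→b13/s1 VC-HIT; vc=[25,29,19]
#9 0x75→b29/s1 VC-HIT; vc=[25,13,19]
#10 0x36→b13/s1 VC-HIT; vc=[25,29,19]
#11 0x37→b13/s1 L1-HIT; vc=[25,29,19]
#12 0x74→b29/s1 VC-HIT; vc=[25,13,19]
#13 0x4f→b19/s3 VC-HIT; vc=[25,13,15]
#14 0x4e→b19/s3 L1-HIT; vc=[25,13,15]

SEQ = [MISS, MISS, MISS, MISS, VC-HIT, L1-HIT, VC-HIT, MISS, VC-HIT, VC-HIT, VC-HIT, L1-HIT, VC-HIT, VC-HIT, L1-HIT]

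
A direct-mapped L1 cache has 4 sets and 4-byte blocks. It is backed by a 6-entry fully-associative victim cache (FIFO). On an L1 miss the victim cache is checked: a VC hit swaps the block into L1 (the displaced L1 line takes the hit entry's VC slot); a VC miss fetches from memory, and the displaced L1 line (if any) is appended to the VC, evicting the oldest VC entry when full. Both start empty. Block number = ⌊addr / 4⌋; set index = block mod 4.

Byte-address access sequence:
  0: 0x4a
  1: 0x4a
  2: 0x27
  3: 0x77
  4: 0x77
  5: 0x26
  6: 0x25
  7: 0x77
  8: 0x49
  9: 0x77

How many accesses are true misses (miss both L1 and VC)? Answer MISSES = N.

0: 0x4a (blk 18, set 2) → MISS  vc=[]
1: 0x4a (blk 18, set 2) → L1-HIT  vc=[]
2: 0x27 (blk 9, set 1) → MISS  vc=[]
3: 0x77 (blk 29, set 1) → MISS  vc=[9]
4: 0x77 (blk 29, set 1) → L1-HIT  vc=[9]
5: 0x26 (blk 9, set 1) → VC-HIT  vc=[29]
6: 0x25 (blk 9, set 1) → L1-HIT  vc=[29]
7: 0x77 (blk 29, set 1) → VC-HIT  vc=[9]
8: 0x49 (blk 18, set 2) → L1-HIT  vc=[9]
9: 0x77 (blk 29, set 1) → L1-HIT  vc=[9]

MISSES = 3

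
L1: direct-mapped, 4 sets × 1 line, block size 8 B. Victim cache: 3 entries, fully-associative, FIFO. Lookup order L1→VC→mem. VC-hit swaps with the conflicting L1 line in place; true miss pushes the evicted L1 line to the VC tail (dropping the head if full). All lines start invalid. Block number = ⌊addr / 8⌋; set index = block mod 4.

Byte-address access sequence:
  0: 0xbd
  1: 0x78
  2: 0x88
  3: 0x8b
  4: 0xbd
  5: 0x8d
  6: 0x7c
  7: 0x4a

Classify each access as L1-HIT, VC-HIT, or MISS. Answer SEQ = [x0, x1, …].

#0 0xbd→b23/s3 MISS; vc=[]
#1 0x78→b15/s3 MISS; vc=[23]
#2 0x88→b17/s1 MISS; vc=[23]
#3 0x8b→b17/s1 L1-HIT; vc=[23]
#4 0xbd→b23/s3 VC-HIT; vc=[15]
#5 0x8d→b17/s1 L1-HIT; vc=[15]
#6 0x7c→b15/s3 VC-HIT; vc=[23]
#7 0x4a→b9/s1 MISS; vc=[23,17]

SEQ = [MISS, MISS, MISS, L1-HIT, VC-HIT, L1-HIT, VC-HIT, MISS]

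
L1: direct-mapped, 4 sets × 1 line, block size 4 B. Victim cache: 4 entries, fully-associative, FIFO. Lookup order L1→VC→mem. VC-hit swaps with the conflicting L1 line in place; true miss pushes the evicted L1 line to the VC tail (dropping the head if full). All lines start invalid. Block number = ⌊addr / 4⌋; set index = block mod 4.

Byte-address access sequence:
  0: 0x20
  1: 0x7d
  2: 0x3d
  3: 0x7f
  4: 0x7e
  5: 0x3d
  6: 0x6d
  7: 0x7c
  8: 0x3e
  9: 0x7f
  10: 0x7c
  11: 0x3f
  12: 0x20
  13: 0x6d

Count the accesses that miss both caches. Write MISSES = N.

#0 0x20→b8/s0 MISS; vc=[]
#1 0x7d→b31/s3 MISS; vc=[]
#2 0x3d→b15/s3 MISS; vc=[31]
#3 0x7f→b31/s3 VC-HIT; vc=[15]
#4 0x7e→b31/s3 L1-HIT; vc=[15]
#5 0x3d→b15/s3 VC-HIT; vc=[31]
#6 0x6d→b27/s3 MISS; vc=[31,15]
#7 0x7c→b31/s3 VC-HIT; vc=[27,15]
#8 0x3e→b15/s3 VC-HIT; vc=[27,31]
#9 0x7f→b31/s3 VC-HIT; vc=[27,15]
#10 0x7c→b31/s3 L1-HIT; vc=[27,15]
#11 0x3f→b15/s3 VC-HIT; vc=[27,31]
#12 0x20→b8/s0 L1-HIT; vc=[27,31]
#13 0x6d→b27/s3 VC-HIT; vc=[15,31]

MISSES = 4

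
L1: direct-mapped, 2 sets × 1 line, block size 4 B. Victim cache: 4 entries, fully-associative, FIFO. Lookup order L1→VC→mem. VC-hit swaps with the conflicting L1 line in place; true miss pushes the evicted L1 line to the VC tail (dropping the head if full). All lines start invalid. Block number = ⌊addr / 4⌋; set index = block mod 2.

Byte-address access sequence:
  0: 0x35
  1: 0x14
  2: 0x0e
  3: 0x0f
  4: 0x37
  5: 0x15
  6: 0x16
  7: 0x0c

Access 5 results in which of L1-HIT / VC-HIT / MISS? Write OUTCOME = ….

OUTCOME = VC-HIT

0: 0x35 (blk 13, set 1) → MISS  vc=[]
1: 0x14 (blk 5, set 1) → MISS  vc=[13]
2: 0xe (blk 3, set 1) → MISS  vc=[13, 5]
3: 0xf (blk 3, set 1) → L1-HIT  vc=[13, 5]
4: 0x37 (blk 13, set 1) → VC-HIT  vc=[3, 5]
5: 0x15 (blk 5, set 1) → VC-HIT  vc=[3, 13]
6: 0x16 (blk 5, set 1) → L1-HIT  vc=[3, 13]
7: 0xc (blk 3, set 1) → VC-HIT  vc=[5, 13]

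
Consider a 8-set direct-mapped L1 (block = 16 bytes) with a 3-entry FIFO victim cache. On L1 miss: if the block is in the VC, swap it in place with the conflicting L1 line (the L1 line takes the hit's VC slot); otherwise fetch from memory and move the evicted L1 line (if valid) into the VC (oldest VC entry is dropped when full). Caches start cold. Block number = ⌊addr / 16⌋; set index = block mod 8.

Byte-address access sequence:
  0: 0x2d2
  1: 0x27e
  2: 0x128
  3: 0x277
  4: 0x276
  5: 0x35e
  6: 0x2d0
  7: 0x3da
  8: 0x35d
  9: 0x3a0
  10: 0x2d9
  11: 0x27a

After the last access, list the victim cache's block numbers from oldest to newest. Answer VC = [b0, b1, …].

VC = [61, 53, 18]

0: 0x2d2 (blk 45, set 5) → MISS  vc=[]
1: 0x27e (blk 39, set 7) → MISS  vc=[]
2: 0x128 (blk 18, set 2) → MISS  vc=[]
3: 0x277 (blk 39, set 7) → L1-HIT  vc=[]
4: 0x276 (blk 39, set 7) → L1-HIT  vc=[]
5: 0x35e (blk 53, set 5) → MISS  vc=[45]
6: 0x2d0 (blk 45, set 5) → VC-HIT  vc=[53]
7: 0x3da (blk 61, set 5) → MISS  vc=[53, 45]
8: 0x35d (blk 53, set 5) → VC-HIT  vc=[61, 45]
9: 0x3a0 (blk 58, set 2) → MISS  vc=[61, 45, 18]
10: 0x2d9 (blk 45, set 5) → VC-HIT  vc=[61, 53, 18]
11: 0x27a (blk 39, set 7) → L1-HIT  vc=[61, 53, 18]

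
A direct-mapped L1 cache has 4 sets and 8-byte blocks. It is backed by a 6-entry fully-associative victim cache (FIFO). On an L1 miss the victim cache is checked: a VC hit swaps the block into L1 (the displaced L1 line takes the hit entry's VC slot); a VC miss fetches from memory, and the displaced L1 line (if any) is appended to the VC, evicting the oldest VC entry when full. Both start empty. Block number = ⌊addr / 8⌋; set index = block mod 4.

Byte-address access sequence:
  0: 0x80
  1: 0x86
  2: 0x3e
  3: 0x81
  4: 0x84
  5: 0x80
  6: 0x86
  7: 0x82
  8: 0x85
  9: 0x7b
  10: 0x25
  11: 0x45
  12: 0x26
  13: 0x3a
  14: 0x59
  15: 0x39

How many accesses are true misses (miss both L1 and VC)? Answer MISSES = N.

0: 0x80 (blk 16, set 0) → MISS  vc=[]
1: 0x86 (blk 16, set 0) → L1-HIT  vc=[]
2: 0x3e (blk 7, set 3) → MISS  vc=[]
3: 0x81 (blk 16, set 0) → L1-HIT  vc=[]
4: 0x84 (blk 16, set 0) → L1-HIT  vc=[]
5: 0x80 (blk 16, set 0) → L1-HIT  vc=[]
6: 0x86 (blk 16, set 0) → L1-HIT  vc=[]
7: 0x82 (blk 16, set 0) → L1-HIT  vc=[]
8: 0x85 (blk 16, set 0) → L1-HIT  vc=[]
9: 0x7b (blk 15, set 3) → MISS  vc=[7]
10: 0x25 (blk 4, set 0) → MISS  vc=[7, 16]
11: 0x45 (blk 8, set 0) → MISS  vc=[7, 16, 4]
12: 0x26 (blk 4, set 0) → VC-HIT  vc=[7, 16, 8]
13: 0x3a (blk 7, set 3) → VC-HIT  vc=[15, 16, 8]
14: 0x59 (blk 11, set 3) → MISS  vc=[15, 16, 8, 7]
15: 0x39 (blk 7, set 3) → VC-HIT  vc=[15, 16, 8, 11]

MISSES = 6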